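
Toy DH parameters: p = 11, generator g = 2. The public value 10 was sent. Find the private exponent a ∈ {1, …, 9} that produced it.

Try successive powers of 2 modulo 11:
2^1 ≡ 2
2^2 ≡ 4
2^3 ≡ 8
2^4 ≡ 5
2^5 ≡ 10
Found: a = 5.

5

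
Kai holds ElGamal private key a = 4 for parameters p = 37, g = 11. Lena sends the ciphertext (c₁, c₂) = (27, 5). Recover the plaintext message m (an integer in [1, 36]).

19

Shared mask s = c₁^a mod p = 27^4 mod 37.
27^1 ≡ 27 (mod 37)
27^2 = (27^1)^2 ≡ 27^2 = 729 ≡ 26 (mod 37)
27^4 = (27^2)^2 ≡ 26^2 = 676 ≡ 10 (mod 37)
So s = 10; s⁻¹ ≡ 26 (mod 37).
m = c₂ · s⁻¹ mod 37 = 5 · 26 mod 37 = 19.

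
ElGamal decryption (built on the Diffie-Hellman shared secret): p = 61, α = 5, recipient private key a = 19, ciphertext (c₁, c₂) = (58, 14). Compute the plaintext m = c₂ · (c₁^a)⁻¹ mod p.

Shared mask s = c₁^a mod p = 58^19 mod 61.
58^1 ≡ 58 (mod 61)
58^2 = (58^1)^2 ≡ 58^2 = 3364 ≡ 9 (mod 61)
58^4 = (58^2)^2 ≡ 9^2 = 81 ≡ 20 (mod 61)
58^8 = (58^4)^2 ≡ 20^2 = 400 ≡ 34 (mod 61)
58^16 = (58^8)^2 ≡ 34^2 = 1156 ≡ 58 (mod 61)
58^19 = 58^16 · 58^2 · 58^1 ≡ 58 · 9 · 58 ≡ 20 (mod 61).
So s = 20; s⁻¹ ≡ 58 (mod 61).
m = c₂ · s⁻¹ mod 61 = 14 · 58 mod 61 = 19.

19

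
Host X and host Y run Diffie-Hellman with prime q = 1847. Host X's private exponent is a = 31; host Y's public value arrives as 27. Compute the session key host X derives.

527

Shared key K = 27^31 mod 1847.
27^1 ≡ 27 (mod 1847)
27^2 = (27^1)^2 ≡ 27^2 = 729 ≡ 729 (mod 1847)
27^4 = (27^2)^2 ≡ 729^2 = 531441 ≡ 1352 (mod 1847)
27^8 = (27^4)^2 ≡ 1352^2 = 1827904 ≡ 1221 (mod 1847)
27^16 = (27^8)^2 ≡ 1221^2 = 1490841 ≡ 312 (mod 1847)
27^31 = 27^16 · 27^8 · 27^4 · 27^2 · 27^1 ≡ 312 · 1221 · 1352 · 729 · 27 ≡ 527 (mod 1847).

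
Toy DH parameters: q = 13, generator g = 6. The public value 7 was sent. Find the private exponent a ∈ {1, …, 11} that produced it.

Try successive powers of 6 modulo 13:
6^1 ≡ 6
6^2 ≡ 10
6^3 ≡ 8
6^4 ≡ 9
6^5 ≡ 2
6^6 ≡ 12
6^7 ≡ 7
Found: a = 7.

7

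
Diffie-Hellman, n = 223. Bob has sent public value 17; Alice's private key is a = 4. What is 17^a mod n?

119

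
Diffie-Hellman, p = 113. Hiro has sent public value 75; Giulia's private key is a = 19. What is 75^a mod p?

24

Shared key K = 75^19 mod 113.
75^1 ≡ 75 (mod 113)
75^2 = (75^1)^2 ≡ 75^2 = 5625 ≡ 88 (mod 113)
75^4 = (75^2)^2 ≡ 88^2 = 7744 ≡ 60 (mod 113)
75^8 = (75^4)^2 ≡ 60^2 = 3600 ≡ 97 (mod 113)
75^16 = (75^8)^2 ≡ 97^2 = 9409 ≡ 30 (mod 113)
75^19 = 75^16 · 75^2 · 75^1 ≡ 30 · 88 · 75 ≡ 24 (mod 113).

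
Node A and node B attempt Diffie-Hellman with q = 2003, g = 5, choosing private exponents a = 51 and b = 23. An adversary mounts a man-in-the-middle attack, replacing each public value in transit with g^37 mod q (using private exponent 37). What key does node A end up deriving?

Node A receives an adversary's public value M = 5^37 mod 2003 instead of the honest one.
5^1 ≡ 5 (mod 2003)
5^2 = (5^1)^2 ≡ 5^2 = 25 ≡ 25 (mod 2003)
5^4 = (5^2)^2 ≡ 25^2 = 625 ≡ 625 (mod 2003)
5^8 = (5^4)^2 ≡ 625^2 = 390625 ≡ 40 (mod 2003)
5^16 = (5^8)^2 ≡ 40^2 = 1600 ≡ 1600 (mod 2003)
5^32 = (5^16)^2 ≡ 1600^2 = 2560000 ≡ 166 (mod 2003)
5^37 = 5^32 · 5^4 · 5^1 ≡ 166 · 625 · 5 ≡ 1976 (mod 2003).
So M = 1976. Node A computes K = M^51 mod 2003.
1976^1 ≡ 1976 (mod 2003)
1976^2 = (1976^1)^2 ≡ 1976^2 = 3904576 ≡ 729 (mod 2003)
1976^4 = (1976^2)^2 ≡ 729^2 = 531441 ≡ 646 (mod 2003)
1976^8 = (1976^4)^2 ≡ 646^2 = 417316 ≡ 692 (mod 2003)
1976^16 = (1976^8)^2 ≡ 692^2 = 478864 ≡ 147 (mod 2003)
1976^32 = (1976^16)^2 ≡ 147^2 = 21609 ≡ 1579 (mod 2003)
1976^51 = 1976^32 · 1976^16 · 1976^2 · 1976^1 ≡ 1579 · 147 · 729 · 1976 ≡ 578 (mod 2003).

578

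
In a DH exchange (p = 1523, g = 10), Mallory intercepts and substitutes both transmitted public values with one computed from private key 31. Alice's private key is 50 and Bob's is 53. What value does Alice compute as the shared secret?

1412

Alice receives Mallory's public value M = 10^31 mod 1523 instead of the honest one.
10^1 ≡ 10 (mod 1523)
10^2 = (10^1)^2 ≡ 10^2 = 100 ≡ 100 (mod 1523)
10^4 = (10^2)^2 ≡ 100^2 = 10000 ≡ 862 (mod 1523)
10^8 = (10^4)^2 ≡ 862^2 = 743044 ≡ 1343 (mod 1523)
10^16 = (10^8)^2 ≡ 1343^2 = 1803649 ≡ 417 (mod 1523)
10^31 = 10^16 · 10^8 · 10^4 · 10^2 · 10^1 ≡ 417 · 1343 · 862 · 100 · 10 ≡ 179 (mod 1523).
So M = 179. Alice computes K = M^50 mod 1523.
179^1 ≡ 179 (mod 1523)
179^2 = (179^1)^2 ≡ 179^2 = 32041 ≡ 58 (mod 1523)
179^4 = (179^2)^2 ≡ 58^2 = 3364 ≡ 318 (mod 1523)
179^8 = (179^4)^2 ≡ 318^2 = 101124 ≡ 606 (mod 1523)
179^16 = (179^8)^2 ≡ 606^2 = 367236 ≡ 193 (mod 1523)
179^32 = (179^16)^2 ≡ 193^2 = 37249 ≡ 697 (mod 1523)
179^50 = 179^32 · 179^16 · 179^2 ≡ 697 · 193 · 58 ≡ 1412 (mod 1523).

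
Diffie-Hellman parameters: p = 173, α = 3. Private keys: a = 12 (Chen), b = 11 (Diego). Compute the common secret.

Chen sends A = α^a mod p = 3^12 mod 173.
3^1 ≡ 3 (mod 173)
3^2 = (3^1)^2 ≡ 3^2 = 9 ≡ 9 (mod 173)
3^4 = (3^2)^2 ≡ 9^2 = 81 ≡ 81 (mod 173)
3^8 = (3^4)^2 ≡ 81^2 = 6561 ≡ 160 (mod 173)
3^12 = 3^8 · 3^4 ≡ 160 · 81 ≡ 158 (mod 173).
So A = 158. Diego then computes K = A^b mod p = 158^11 mod 173.
158^1 ≡ 158 (mod 173)
158^2 = (158^1)^2 ≡ 158^2 = 24964 ≡ 52 (mod 173)
158^4 = (158^2)^2 ≡ 52^2 = 2704 ≡ 109 (mod 173)
158^8 = (158^4)^2 ≡ 109^2 = 11881 ≡ 117 (mod 173)
158^11 = 158^8 · 158^2 · 158^1 ≡ 117 · 52 · 158 ≡ 84 (mod 173).

84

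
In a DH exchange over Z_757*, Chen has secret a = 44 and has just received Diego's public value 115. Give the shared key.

Shared key K = 115^44 mod 757.
115^1 ≡ 115 (mod 757)
115^2 = (115^1)^2 ≡ 115^2 = 13225 ≡ 356 (mod 757)
115^4 = (115^2)^2 ≡ 356^2 = 126736 ≡ 317 (mod 757)
115^8 = (115^4)^2 ≡ 317^2 = 100489 ≡ 565 (mod 757)
115^16 = (115^8)^2 ≡ 565^2 = 319225 ≡ 528 (mod 757)
115^32 = (115^16)^2 ≡ 528^2 = 278784 ≡ 208 (mod 757)
115^44 = 115^32 · 115^8 · 115^4 ≡ 208 · 565 · 317 ≡ 356 (mod 757).

356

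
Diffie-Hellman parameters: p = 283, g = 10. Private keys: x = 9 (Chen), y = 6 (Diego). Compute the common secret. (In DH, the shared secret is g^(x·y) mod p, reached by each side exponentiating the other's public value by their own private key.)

Diego sends B = g^y mod p = 10^6 mod 283.
10^1 ≡ 10 (mod 283)
10^2 = (10^1)^2 ≡ 10^2 = 100 ≡ 100 (mod 283)
10^4 = (10^2)^2 ≡ 100^2 = 10000 ≡ 95 (mod 283)
10^6 = 10^4 · 10^2 ≡ 95 · 100 ≡ 161 (mod 283).
So B = 161. Chen then computes K = B^x mod p = 161^9 mod 283.
161^1 ≡ 161 (mod 283)
161^2 = (161^1)^2 ≡ 161^2 = 25921 ≡ 168 (mod 283)
161^4 = (161^2)^2 ≡ 168^2 = 28224 ≡ 207 (mod 283)
161^8 = (161^4)^2 ≡ 207^2 = 42849 ≡ 116 (mod 283)
161^9 = 161^8 · 161^1 ≡ 116 · 161 ≡ 281 (mod 283).

281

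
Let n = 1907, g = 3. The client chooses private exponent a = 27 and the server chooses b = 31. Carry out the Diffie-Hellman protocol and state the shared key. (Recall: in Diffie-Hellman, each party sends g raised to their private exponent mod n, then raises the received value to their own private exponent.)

The client sends A = g^a mod n = 3^27 mod 1907.
3^1 ≡ 3 (mod 1907)
3^2 = (3^1)^2 ≡ 3^2 = 9 ≡ 9 (mod 1907)
3^4 = (3^2)^2 ≡ 9^2 = 81 ≡ 81 (mod 1907)
3^8 = (3^4)^2 ≡ 81^2 = 6561 ≡ 840 (mod 1907)
3^16 = (3^8)^2 ≡ 840^2 = 705600 ≡ 10 (mod 1907)
3^27 = 3^16 · 3^8 · 3^2 · 3^1 ≡ 10 · 840 · 9 · 3 ≡ 1774 (mod 1907).
So A = 1774. The server then computes K = A^b mod n = 1774^31 mod 1907.
1774^1 ≡ 1774 (mod 1907)
1774^2 = (1774^1)^2 ≡ 1774^2 = 3147076 ≡ 526 (mod 1907)
1774^4 = (1774^2)^2 ≡ 526^2 = 276676 ≡ 161 (mod 1907)
1774^8 = (1774^4)^2 ≡ 161^2 = 25921 ≡ 1130 (mod 1907)
1774^16 = (1774^8)^2 ≡ 1130^2 = 1276900 ≡ 1117 (mod 1907)
1774^31 = 1774^16 · 1774^8 · 1774^4 · 1774^2 · 1774^1 ≡ 1117 · 1130 · 161 · 526 · 1774 ≡ 498 (mod 1907).

498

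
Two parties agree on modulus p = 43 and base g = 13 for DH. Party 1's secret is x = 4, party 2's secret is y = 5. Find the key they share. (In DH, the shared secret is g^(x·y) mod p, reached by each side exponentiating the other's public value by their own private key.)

Party 2 sends B = g^y mod p = 13^5 mod 43.
13^1 ≡ 13 (mod 43)
13^2 = (13^1)^2 ≡ 13^2 = 169 ≡ 40 (mod 43)
13^4 = (13^2)^2 ≡ 40^2 = 1600 ≡ 9 (mod 43)
13^5 = 13^4 · 13^1 ≡ 9 · 13 ≡ 31 (mod 43).
So B = 31. Party 1 then computes K = B^x mod p = 31^4 mod 43.
31^1 ≡ 31 (mod 43)
31^2 = (31^1)^2 ≡ 31^2 = 961 ≡ 15 (mod 43)
31^4 = (31^2)^2 ≡ 15^2 = 225 ≡ 10 (mod 43)

10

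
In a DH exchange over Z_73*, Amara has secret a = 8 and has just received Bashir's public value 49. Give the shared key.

Shared key K = 49^8 mod 73.
49^1 ≡ 49 (mod 73)
49^2 = (49^1)^2 ≡ 49^2 = 2401 ≡ 65 (mod 73)
49^4 = (49^2)^2 ≡ 65^2 = 4225 ≡ 64 (mod 73)
49^8 = (49^4)^2 ≡ 64^2 = 4096 ≡ 8 (mod 73)

8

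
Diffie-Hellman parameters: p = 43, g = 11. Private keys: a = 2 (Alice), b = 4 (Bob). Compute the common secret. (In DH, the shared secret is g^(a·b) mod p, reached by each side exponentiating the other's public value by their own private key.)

Bob sends B = g^b mod p = 11^4 mod 43.
11^1 ≡ 11 (mod 43)
11^2 = (11^1)^2 ≡ 11^2 = 121 ≡ 35 (mod 43)
11^4 = (11^2)^2 ≡ 35^2 = 1225 ≡ 21 (mod 43)
So B = 21. Alice then computes K = B^a mod p = 21^2 mod 43.
21^1 ≡ 21 (mod 43)
21^2 = (21^1)^2 ≡ 21^2 = 441 ≡ 11 (mod 43)

11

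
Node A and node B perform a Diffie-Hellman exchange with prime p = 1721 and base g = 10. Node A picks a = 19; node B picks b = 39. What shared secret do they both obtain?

690

Node A sends A = g^a mod p = 10^19 mod 1721.
10^1 ≡ 10 (mod 1721)
10^2 = (10^1)^2 ≡ 10^2 = 100 ≡ 100 (mod 1721)
10^4 = (10^2)^2 ≡ 100^2 = 10000 ≡ 1395 (mod 1721)
10^8 = (10^4)^2 ≡ 1395^2 = 1946025 ≡ 1295 (mod 1721)
10^16 = (10^8)^2 ≡ 1295^2 = 1677025 ≡ 771 (mod 1721)
10^19 = 10^16 · 10^2 · 10^1 ≡ 771 · 100 · 10 ≡ 1713 (mod 1721).
So A = 1713. Node B then computes K = A^b mod p = 1713^39 mod 1721.
1713^1 ≡ 1713 (mod 1721)
1713^2 = (1713^1)^2 ≡ 1713^2 = 2934369 ≡ 64 (mod 1721)
1713^4 = (1713^2)^2 ≡ 64^2 = 4096 ≡ 654 (mod 1721)
1713^8 = (1713^4)^2 ≡ 654^2 = 427716 ≡ 908 (mod 1721)
1713^16 = (1713^8)^2 ≡ 908^2 = 824464 ≡ 105 (mod 1721)
1713^32 = (1713^16)^2 ≡ 105^2 = 11025 ≡ 699 (mod 1721)
1713^39 = 1713^32 · 1713^4 · 1713^2 · 1713^1 ≡ 699 · 654 · 64 · 1713 ≡ 690 (mod 1721).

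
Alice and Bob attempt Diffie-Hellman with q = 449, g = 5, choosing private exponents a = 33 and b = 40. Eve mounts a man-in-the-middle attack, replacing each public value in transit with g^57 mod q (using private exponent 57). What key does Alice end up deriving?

Alice receives Eve's public value M = 5^57 mod 449 instead of the honest one.
5^1 ≡ 5 (mod 449)
5^2 = (5^1)^2 ≡ 5^2 = 25 ≡ 25 (mod 449)
5^4 = (5^2)^2 ≡ 25^2 = 625 ≡ 176 (mod 449)
5^8 = (5^4)^2 ≡ 176^2 = 30976 ≡ 444 (mod 449)
5^16 = (5^8)^2 ≡ 444^2 = 197136 ≡ 25 (mod 449)
5^32 = (5^16)^2 ≡ 25^2 = 625 ≡ 176 (mod 449)
5^57 = 5^32 · 5^16 · 5^8 · 5^1 ≡ 176 · 25 · 444 · 5 ≡ 5 (mod 449).
So M = 5. Alice computes K = M^33 mod 449.
5^1 ≡ 5 (mod 449)
5^2 = (5^1)^2 ≡ 5^2 = 25 ≡ 25 (mod 449)
5^4 = (5^2)^2 ≡ 25^2 = 625 ≡ 176 (mod 449)
5^8 = (5^4)^2 ≡ 176^2 = 30976 ≡ 444 (mod 449)
5^16 = (5^8)^2 ≡ 444^2 = 197136 ≡ 25 (mod 449)
5^32 = (5^16)^2 ≡ 25^2 = 625 ≡ 176 (mod 449)
5^33 = 5^32 · 5^1 ≡ 176 · 5 ≡ 431 (mod 449).

431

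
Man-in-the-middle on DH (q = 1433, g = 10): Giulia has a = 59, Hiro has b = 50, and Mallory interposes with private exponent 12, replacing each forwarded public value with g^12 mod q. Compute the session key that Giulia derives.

337

Giulia receives Mallory's public value M = 10^12 mod 1433 instead of the honest one.
10^1 ≡ 10 (mod 1433)
10^2 = (10^1)^2 ≡ 10^2 = 100 ≡ 100 (mod 1433)
10^4 = (10^2)^2 ≡ 100^2 = 10000 ≡ 1402 (mod 1433)
10^8 = (10^4)^2 ≡ 1402^2 = 1965604 ≡ 961 (mod 1433)
10^12 = 10^8 · 10^4 ≡ 961 · 1402 ≡ 302 (mod 1433).
So M = 302. Giulia computes K = M^59 mod 1433.
302^1 ≡ 302 (mod 1433)
302^2 = (302^1)^2 ≡ 302^2 = 91204 ≡ 925 (mod 1433)
302^4 = (302^2)^2 ≡ 925^2 = 855625 ≡ 124 (mod 1433)
302^8 = (302^4)^2 ≡ 124^2 = 15376 ≡ 1046 (mod 1433)
302^16 = (302^8)^2 ≡ 1046^2 = 1094116 ≡ 737 (mod 1433)
302^32 = (302^16)^2 ≡ 737^2 = 543169 ≡ 62 (mod 1433)
302^59 = 302^32 · 302^16 · 302^8 · 302^2 · 302^1 ≡ 62 · 737 · 1046 · 925 · 302 ≡ 337 (mod 1433).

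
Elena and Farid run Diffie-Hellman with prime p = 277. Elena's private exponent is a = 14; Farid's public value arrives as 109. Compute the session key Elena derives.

113

Shared key K = 109^14 mod 277.
109^1 ≡ 109 (mod 277)
109^2 = (109^1)^2 ≡ 109^2 = 11881 ≡ 247 (mod 277)
109^4 = (109^2)^2 ≡ 247^2 = 61009 ≡ 69 (mod 277)
109^8 = (109^4)^2 ≡ 69^2 = 4761 ≡ 52 (mod 277)
109^14 = 109^8 · 109^4 · 109^2 ≡ 52 · 69 · 247 ≡ 113 (mod 277).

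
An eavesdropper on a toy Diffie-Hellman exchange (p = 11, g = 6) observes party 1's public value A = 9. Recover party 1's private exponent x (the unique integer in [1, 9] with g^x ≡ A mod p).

4

Try successive powers of 6 modulo 11:
6^1 ≡ 6
6^2 ≡ 3
6^3 ≡ 7
6^4 ≡ 9
Found: x = 4.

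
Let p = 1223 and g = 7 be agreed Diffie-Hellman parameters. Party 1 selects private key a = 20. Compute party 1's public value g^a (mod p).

561

Public value = 7^20 (mod 1223).
7^1 ≡ 7 (mod 1223)
7^2 = (7^1)^2 ≡ 7^2 = 49 ≡ 49 (mod 1223)
7^4 = (7^2)^2 ≡ 49^2 = 2401 ≡ 1178 (mod 1223)
7^8 = (7^4)^2 ≡ 1178^2 = 1387684 ≡ 802 (mod 1223)
7^16 = (7^8)^2 ≡ 802^2 = 643204 ≡ 1129 (mod 1223)
7^20 = 7^16 · 7^4 ≡ 1129 · 1178 ≡ 561 (mod 1223).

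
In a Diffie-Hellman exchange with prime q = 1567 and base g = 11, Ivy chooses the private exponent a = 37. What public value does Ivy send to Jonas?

1059

Public value = 11^37 (mod 1567).
11^1 ≡ 11 (mod 1567)
11^2 = (11^1)^2 ≡ 11^2 = 121 ≡ 121 (mod 1567)
11^4 = (11^2)^2 ≡ 121^2 = 14641 ≡ 538 (mod 1567)
11^8 = (11^4)^2 ≡ 538^2 = 289444 ≡ 1116 (mod 1567)
11^16 = (11^8)^2 ≡ 1116^2 = 1245456 ≡ 1258 (mod 1567)
11^32 = (11^16)^2 ≡ 1258^2 = 1582564 ≡ 1461 (mod 1567)
11^37 = 11^32 · 11^4 · 11^1 ≡ 1461 · 538 · 11 ≡ 1059 (mod 1567).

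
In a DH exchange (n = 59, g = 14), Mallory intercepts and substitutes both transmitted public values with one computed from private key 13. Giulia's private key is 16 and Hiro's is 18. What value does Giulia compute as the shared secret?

Giulia receives Mallory's public value M = 14^13 mod 59 instead of the honest one.
14^1 ≡ 14 (mod 59)
14^2 = (14^1)^2 ≡ 14^2 = 196 ≡ 19 (mod 59)
14^4 = (14^2)^2 ≡ 19^2 = 361 ≡ 7 (mod 59)
14^8 = (14^4)^2 ≡ 7^2 = 49 ≡ 49 (mod 59)
14^13 = 14^8 · 14^4 · 14^1 ≡ 49 · 7 · 14 ≡ 23 (mod 59).
So M = 23. Giulia computes K = M^16 mod 59.
23^1 ≡ 23 (mod 59)
23^2 = (23^1)^2 ≡ 23^2 = 529 ≡ 57 (mod 59)
23^4 = (23^2)^2 ≡ 57^2 = 3249 ≡ 4 (mod 59)
23^8 = (23^4)^2 ≡ 4^2 = 16 ≡ 16 (mod 59)
23^16 = (23^8)^2 ≡ 16^2 = 256 ≡ 20 (mod 59)

20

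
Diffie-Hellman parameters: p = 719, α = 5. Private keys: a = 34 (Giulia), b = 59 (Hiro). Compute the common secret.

448

Giulia sends A = α^a mod p = 5^34 mod 719.
5^1 ≡ 5 (mod 719)
5^2 = (5^1)^2 ≡ 5^2 = 25 ≡ 25 (mod 719)
5^4 = (5^2)^2 ≡ 25^2 = 625 ≡ 625 (mod 719)
5^8 = (5^4)^2 ≡ 625^2 = 390625 ≡ 208 (mod 719)
5^16 = (5^8)^2 ≡ 208^2 = 43264 ≡ 124 (mod 719)
5^32 = (5^16)^2 ≡ 124^2 = 15376 ≡ 277 (mod 719)
5^34 = 5^32 · 5^2 ≡ 277 · 25 ≡ 454 (mod 719).
So A = 454. Hiro then computes K = A^b mod p = 454^59 mod 719.
454^1 ≡ 454 (mod 719)
454^2 = (454^1)^2 ≡ 454^2 = 206116 ≡ 482 (mod 719)
454^4 = (454^2)^2 ≡ 482^2 = 232324 ≡ 87 (mod 719)
454^8 = (454^4)^2 ≡ 87^2 = 7569 ≡ 379 (mod 719)
454^16 = (454^8)^2 ≡ 379^2 = 143641 ≡ 560 (mod 719)
454^32 = (454^16)^2 ≡ 560^2 = 313600 ≡ 116 (mod 719)
454^59 = 454^32 · 454^16 · 454^8 · 454^2 · 454^1 ≡ 116 · 560 · 379 · 482 · 454 ≡ 448 (mod 719).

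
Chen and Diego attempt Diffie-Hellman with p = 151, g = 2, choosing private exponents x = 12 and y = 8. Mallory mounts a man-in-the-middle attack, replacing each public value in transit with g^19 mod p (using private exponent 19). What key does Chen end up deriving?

Chen receives Mallory's public value M = 2^19 mod 151 instead of the honest one.
2^1 ≡ 2 (mod 151)
2^2 = (2^1)^2 ≡ 2^2 = 4 ≡ 4 (mod 151)
2^4 = (2^2)^2 ≡ 4^2 = 16 ≡ 16 (mod 151)
2^8 = (2^4)^2 ≡ 16^2 = 256 ≡ 105 (mod 151)
2^16 = (2^8)^2 ≡ 105^2 = 11025 ≡ 2 (mod 151)
2^19 = 2^16 · 2^2 · 2^1 ≡ 2 · 4 · 2 ≡ 16 (mod 151).
So M = 16. Chen computes K = M^12 mod 151.
16^1 ≡ 16 (mod 151)
16^2 = (16^1)^2 ≡ 16^2 = 256 ≡ 105 (mod 151)
16^4 = (16^2)^2 ≡ 105^2 = 11025 ≡ 2 (mod 151)
16^8 = (16^4)^2 ≡ 2^2 = 4 ≡ 4 (mod 151)
16^12 = 16^8 · 16^4 ≡ 4 · 2 ≡ 8 (mod 151).

8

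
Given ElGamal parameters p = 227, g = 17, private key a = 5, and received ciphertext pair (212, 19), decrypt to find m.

Shared mask s = c₁^a mod p = 212^5 mod 227.
212^1 ≡ 212 (mod 227)
212^2 = (212^1)^2 ≡ 212^2 = 44944 ≡ 225 (mod 227)
212^4 = (212^2)^2 ≡ 225^2 = 50625 ≡ 4 (mod 227)
212^5 = 212^4 · 212^1 ≡ 4 · 212 ≡ 167 (mod 227).
So s = 167; s⁻¹ ≡ 87 (mod 227).
m = c₂ · s⁻¹ mod 227 = 19 · 87 mod 227 = 64.

64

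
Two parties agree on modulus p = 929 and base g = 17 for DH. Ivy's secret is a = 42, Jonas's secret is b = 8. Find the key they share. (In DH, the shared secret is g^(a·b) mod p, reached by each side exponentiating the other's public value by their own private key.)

484

Jonas sends B = g^b mod p = 17^8 mod 929.
17^1 ≡ 17 (mod 929)
17^2 = (17^1)^2 ≡ 17^2 = 289 ≡ 289 (mod 929)
17^4 = (17^2)^2 ≡ 289^2 = 83521 ≡ 840 (mod 929)
17^8 = (17^4)^2 ≡ 840^2 = 705600 ≡ 489 (mod 929)
So B = 489. Ivy then computes K = B^a mod p = 489^42 mod 929.
489^1 ≡ 489 (mod 929)
489^2 = (489^1)^2 ≡ 489^2 = 239121 ≡ 368 (mod 929)
489^4 = (489^2)^2 ≡ 368^2 = 135424 ≡ 719 (mod 929)
489^8 = (489^4)^2 ≡ 719^2 = 516961 ≡ 437 (mod 929)
489^16 = (489^8)^2 ≡ 437^2 = 190969 ≡ 524 (mod 929)
489^32 = (489^16)^2 ≡ 524^2 = 274576 ≡ 521 (mod 929)
489^42 = 489^32 · 489^8 · 489^2 ≡ 521 · 437 · 368 ≡ 484 (mod 929).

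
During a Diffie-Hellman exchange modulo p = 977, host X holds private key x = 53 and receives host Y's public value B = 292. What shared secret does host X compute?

257

Shared key K = 292^53 mod 977.
292^1 ≡ 292 (mod 977)
292^2 = (292^1)^2 ≡ 292^2 = 85264 ≡ 265 (mod 977)
292^4 = (292^2)^2 ≡ 265^2 = 70225 ≡ 858 (mod 977)
292^8 = (292^4)^2 ≡ 858^2 = 736164 ≡ 483 (mod 977)
292^16 = (292^8)^2 ≡ 483^2 = 233289 ≡ 763 (mod 977)
292^32 = (292^16)^2 ≡ 763^2 = 582169 ≡ 854 (mod 977)
292^53 = 292^32 · 292^16 · 292^4 · 292^1 ≡ 854 · 763 · 858 · 292 ≡ 257 (mod 977).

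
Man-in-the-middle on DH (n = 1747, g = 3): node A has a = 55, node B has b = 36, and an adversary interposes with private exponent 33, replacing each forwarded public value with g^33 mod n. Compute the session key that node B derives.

Node B receives an adversary's public value M = 3^33 mod 1747 instead of the honest one.
3^1 ≡ 3 (mod 1747)
3^2 = (3^1)^2 ≡ 3^2 = 9 ≡ 9 (mod 1747)
3^4 = (3^2)^2 ≡ 9^2 = 81 ≡ 81 (mod 1747)
3^8 = (3^4)^2 ≡ 81^2 = 6561 ≡ 1320 (mod 1747)
3^16 = (3^8)^2 ≡ 1320^2 = 1742400 ≡ 641 (mod 1747)
3^32 = (3^16)^2 ≡ 641^2 = 410881 ≡ 336 (mod 1747)
3^33 = 3^32 · 3^1 ≡ 336 · 3 ≡ 1008 (mod 1747).
So M = 1008. Node B computes K = M^36 mod 1747.
1008^1 ≡ 1008 (mod 1747)
1008^2 = (1008^1)^2 ≡ 1008^2 = 1016064 ≡ 1057 (mod 1747)
1008^4 = (1008^2)^2 ≡ 1057^2 = 1117249 ≡ 916 (mod 1747)
1008^8 = (1008^4)^2 ≡ 916^2 = 839056 ≡ 496 (mod 1747)
1008^16 = (1008^8)^2 ≡ 496^2 = 246016 ≡ 1436 (mod 1747)
1008^32 = (1008^16)^2 ≡ 1436^2 = 2062096 ≡ 636 (mod 1747)
1008^36 = 1008^32 · 1008^4 ≡ 636 · 916 ≡ 825 (mod 1747).

825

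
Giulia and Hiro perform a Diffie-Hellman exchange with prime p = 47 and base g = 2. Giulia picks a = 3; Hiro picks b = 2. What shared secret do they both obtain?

17

Giulia sends A = g^a mod p = 2^3 mod 47.
2^1 ≡ 2 (mod 47)
2^2 = (2^1)^2 ≡ 2^2 = 4 ≡ 4 (mod 47)
2^3 = 2^2 · 2^1 ≡ 4 · 2 ≡ 8 (mod 47).
So A = 8. Hiro then computes K = A^b mod p = 8^2 mod 47.
8^1 ≡ 8 (mod 47)
8^2 = (8^1)^2 ≡ 8^2 = 64 ≡ 17 (mod 47)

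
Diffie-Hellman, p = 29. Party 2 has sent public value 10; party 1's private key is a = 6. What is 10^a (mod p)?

22

Shared key K = 10^6 mod 29.
10^1 ≡ 10 (mod 29)
10^2 = (10^1)^2 ≡ 10^2 = 100 ≡ 13 (mod 29)
10^4 = (10^2)^2 ≡ 13^2 = 169 ≡ 24 (mod 29)
10^6 = 10^4 · 10^2 ≡ 24 · 13 ≡ 22 (mod 29).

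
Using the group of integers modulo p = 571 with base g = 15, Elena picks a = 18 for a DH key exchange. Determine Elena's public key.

Public value = 15^18 mod 571.
15^1 ≡ 15 (mod 571)
15^2 = (15^1)^2 ≡ 15^2 = 225 ≡ 225 (mod 571)
15^4 = (15^2)^2 ≡ 225^2 = 50625 ≡ 377 (mod 571)
15^8 = (15^4)^2 ≡ 377^2 = 142129 ≡ 521 (mod 571)
15^16 = (15^8)^2 ≡ 521^2 = 271441 ≡ 216 (mod 571)
15^18 = 15^16 · 15^2 ≡ 216 · 225 ≡ 65 (mod 571).

65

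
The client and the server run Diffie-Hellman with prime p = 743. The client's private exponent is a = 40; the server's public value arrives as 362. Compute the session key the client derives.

Shared key K = 362^40 mod 743.
362^1 ≡ 362 (mod 743)
362^2 = (362^1)^2 ≡ 362^2 = 131044 ≡ 276 (mod 743)
362^4 = (362^2)^2 ≡ 276^2 = 76176 ≡ 390 (mod 743)
362^8 = (362^4)^2 ≡ 390^2 = 152100 ≡ 528 (mod 743)
362^16 = (362^8)^2 ≡ 528^2 = 278784 ≡ 159 (mod 743)
362^32 = (362^16)^2 ≡ 159^2 = 25281 ≡ 19 (mod 743)
362^40 = 362^32 · 362^8 ≡ 19 · 528 ≡ 373 (mod 743).

373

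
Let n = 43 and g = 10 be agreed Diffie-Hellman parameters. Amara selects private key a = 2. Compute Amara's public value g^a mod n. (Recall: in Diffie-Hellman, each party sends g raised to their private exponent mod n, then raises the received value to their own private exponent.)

Public value = 10^2 mod 43.
10^1 ≡ 10 (mod 43)
10^2 = (10^1)^2 ≡ 10^2 = 100 ≡ 14 (mod 43)

14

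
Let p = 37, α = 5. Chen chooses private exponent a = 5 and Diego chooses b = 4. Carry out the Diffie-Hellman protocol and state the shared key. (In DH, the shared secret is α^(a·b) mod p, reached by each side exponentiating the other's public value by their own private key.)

Diego sends B = α^b mod p = 5^4 mod 37.
5^1 ≡ 5 (mod 37)
5^2 = (5^1)^2 ≡ 5^2 = 25 ≡ 25 (mod 37)
5^4 = (5^2)^2 ≡ 25^2 = 625 ≡ 33 (mod 37)
So B = 33. Chen then computes K = B^a mod p = 33^5 mod 37.
33^1 ≡ 33 (mod 37)
33^2 = (33^1)^2 ≡ 33^2 = 1089 ≡ 16 (mod 37)
33^4 = (33^2)^2 ≡ 16^2 = 256 ≡ 34 (mod 37)
33^5 = 33^4 · 33^1 ≡ 34 · 33 ≡ 12 (mod 37).

12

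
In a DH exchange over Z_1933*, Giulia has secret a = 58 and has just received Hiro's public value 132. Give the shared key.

289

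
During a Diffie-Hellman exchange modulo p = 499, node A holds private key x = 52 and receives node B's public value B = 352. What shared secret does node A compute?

Shared key K = 352^52 mod 499.
352^1 ≡ 352 (mod 499)
352^2 = (352^1)^2 ≡ 352^2 = 123904 ≡ 152 (mod 499)
352^4 = (352^2)^2 ≡ 152^2 = 23104 ≡ 150 (mod 499)
352^8 = (352^4)^2 ≡ 150^2 = 22500 ≡ 45 (mod 499)
352^16 = (352^8)^2 ≡ 45^2 = 2025 ≡ 29 (mod 499)
352^32 = (352^16)^2 ≡ 29^2 = 841 ≡ 342 (mod 499)
352^52 = 352^32 · 352^16 · 352^4 ≡ 342 · 29 · 150 ≡ 181 (mod 499).

181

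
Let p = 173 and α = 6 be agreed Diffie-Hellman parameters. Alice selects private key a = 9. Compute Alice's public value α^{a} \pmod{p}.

100

Public value = 6^{9} \pmod{173}.
6^1 ≡ 6 (mod 173)
6^2 = (6^1)^2 ≡ 6^2 = 36 ≡ 36 (mod 173)
6^4 = (6^2)^2 ≡ 36^2 = 1296 ≡ 85 (mod 173)
6^8 = (6^4)^2 ≡ 85^2 = 7225 ≡ 132 (mod 173)
6^9 = 6^8 · 6^1 ≡ 132 · 6 ≡ 100 (mod 173).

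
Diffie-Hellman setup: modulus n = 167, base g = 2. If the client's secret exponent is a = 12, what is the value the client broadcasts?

Public value = 2^12 (mod 167).
2^1 ≡ 2 (mod 167)
2^2 = (2^1)^2 ≡ 2^2 = 4 ≡ 4 (mod 167)
2^4 = (2^2)^2 ≡ 4^2 = 16 ≡ 16 (mod 167)
2^8 = (2^4)^2 ≡ 16^2 = 256 ≡ 89 (mod 167)
2^12 = 2^8 · 2^4 ≡ 89 · 16 ≡ 88 (mod 167).

88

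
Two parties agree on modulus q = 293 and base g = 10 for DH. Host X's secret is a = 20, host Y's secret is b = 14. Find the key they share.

Host X sends A = g^a mod q = 10^20 mod 293.
10^1 ≡ 10 (mod 293)
10^2 = (10^1)^2 ≡ 10^2 = 100 ≡ 100 (mod 293)
10^4 = (10^2)^2 ≡ 100^2 = 10000 ≡ 38 (mod 293)
10^8 = (10^4)^2 ≡ 38^2 = 1444 ≡ 272 (mod 293)
10^16 = (10^8)^2 ≡ 272^2 = 73984 ≡ 148 (mod 293)
10^20 = 10^16 · 10^4 ≡ 148 · 38 ≡ 57 (mod 293).
So A = 57. Host Y then computes K = A^b mod q = 57^14 mod 293.
57^1 ≡ 57 (mod 293)
57^2 = (57^1)^2 ≡ 57^2 = 3249 ≡ 26 (mod 293)
57^4 = (57^2)^2 ≡ 26^2 = 676 ≡ 90 (mod 293)
57^8 = (57^4)^2 ≡ 90^2 = 8100 ≡ 189 (mod 293)
57^14 = 57^8 · 57^4 · 57^2 ≡ 189 · 90 · 26 ≡ 123 (mod 293).

123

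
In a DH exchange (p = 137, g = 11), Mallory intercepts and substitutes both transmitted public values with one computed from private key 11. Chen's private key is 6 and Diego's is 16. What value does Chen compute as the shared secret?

77

Chen receives Mallory's public value M = 11^11 mod 137 instead of the honest one.
11^1 ≡ 11 (mod 137)
11^2 = (11^1)^2 ≡ 11^2 = 121 ≡ 121 (mod 137)
11^4 = (11^2)^2 ≡ 121^2 = 14641 ≡ 119 (mod 137)
11^8 = (11^4)^2 ≡ 119^2 = 14161 ≡ 50 (mod 137)
11^11 = 11^8 · 11^2 · 11^1 ≡ 50 · 121 · 11 ≡ 105 (mod 137).
So M = 105. Chen computes K = M^6 mod 137.
105^1 ≡ 105 (mod 137)
105^2 = (105^1)^2 ≡ 105^2 = 11025 ≡ 65 (mod 137)
105^4 = (105^2)^2 ≡ 65^2 = 4225 ≡ 115 (mod 137)
105^6 = 105^4 · 105^2 ≡ 115 · 65 ≡ 77 (mod 137).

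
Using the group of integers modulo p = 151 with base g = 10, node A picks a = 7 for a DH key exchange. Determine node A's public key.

25

Public value = 10^7 (mod 151).
10^1 ≡ 10 (mod 151)
10^2 = (10^1)^2 ≡ 10^2 = 100 ≡ 100 (mod 151)
10^4 = (10^2)^2 ≡ 100^2 = 10000 ≡ 34 (mod 151)
10^7 = 10^4 · 10^2 · 10^1 ≡ 34 · 100 · 10 ≡ 25 (mod 151).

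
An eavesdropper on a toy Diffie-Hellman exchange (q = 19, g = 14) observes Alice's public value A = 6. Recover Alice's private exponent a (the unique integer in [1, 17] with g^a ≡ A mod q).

2

Try successive powers of 14 modulo 19:
14^1 ≡ 14
14^2 ≡ 6
Found: a = 2.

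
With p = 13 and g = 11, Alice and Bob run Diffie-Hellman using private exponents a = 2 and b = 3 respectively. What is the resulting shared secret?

Alice sends A = g^a mod p = 11^2 mod 13.
11^1 ≡ 11 (mod 13)
11^2 = (11^1)^2 ≡ 11^2 = 121 ≡ 4 (mod 13)
So A = 4. Bob then computes K = A^b mod p = 4^3 mod 13.
4^1 ≡ 4 (mod 13)
4^2 = (4^1)^2 ≡ 4^2 = 16 ≡ 3 (mod 13)
4^3 = 4^2 · 4^1 ≡ 3 · 4 ≡ 12 (mod 13).

12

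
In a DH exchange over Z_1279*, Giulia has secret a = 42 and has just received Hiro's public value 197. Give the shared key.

798

Shared key K = 197^42 mod 1279.
197^1 ≡ 197 (mod 1279)
197^2 = (197^1)^2 ≡ 197^2 = 38809 ≡ 439 (mod 1279)
197^4 = (197^2)^2 ≡ 439^2 = 192721 ≡ 871 (mod 1279)
197^8 = (197^4)^2 ≡ 871^2 = 758641 ≡ 194 (mod 1279)
197^16 = (197^8)^2 ≡ 194^2 = 37636 ≡ 545 (mod 1279)
197^32 = (197^16)^2 ≡ 545^2 = 297025 ≡ 297 (mod 1279)
197^42 = 197^32 · 197^8 · 197^2 ≡ 297 · 194 · 439 ≡ 798 (mod 1279).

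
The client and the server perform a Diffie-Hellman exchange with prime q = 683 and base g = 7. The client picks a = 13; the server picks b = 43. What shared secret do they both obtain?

The client sends A = g^a mod q = 7^13 mod 683.
7^1 ≡ 7 (mod 683)
7^2 = (7^1)^2 ≡ 7^2 = 49 ≡ 49 (mod 683)
7^4 = (7^2)^2 ≡ 49^2 = 2401 ≡ 352 (mod 683)
7^8 = (7^4)^2 ≡ 352^2 = 123904 ≡ 281 (mod 683)
7^13 = 7^8 · 7^4 · 7^1 ≡ 281 · 352 · 7 ≡ 505 (mod 683).
So A = 505. The server then computes K = A^b mod q = 505^43 mod 683.
505^1 ≡ 505 (mod 683)
505^2 = (505^1)^2 ≡ 505^2 = 255025 ≡ 266 (mod 683)
505^4 = (505^2)^2 ≡ 266^2 = 70756 ≡ 407 (mod 683)
505^8 = (505^4)^2 ≡ 407^2 = 165649 ≡ 363 (mod 683)
505^16 = (505^8)^2 ≡ 363^2 = 131769 ≡ 633 (mod 683)
505^32 = (505^16)^2 ≡ 633^2 = 400689 ≡ 451 (mod 683)
505^43 = 505^32 · 505^8 · 505^2 · 505^1 ≡ 451 · 363 · 266 · 505 ≡ 669 (mod 683).

669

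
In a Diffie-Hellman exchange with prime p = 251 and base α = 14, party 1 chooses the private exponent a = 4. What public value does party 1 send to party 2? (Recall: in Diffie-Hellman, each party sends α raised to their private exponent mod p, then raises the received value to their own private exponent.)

13

Public value = 14^4 mod 251.
14^1 ≡ 14 (mod 251)
14^2 = (14^1)^2 ≡ 14^2 = 196 ≡ 196 (mod 251)
14^4 = (14^2)^2 ≡ 196^2 = 38416 ≡ 13 (mod 251)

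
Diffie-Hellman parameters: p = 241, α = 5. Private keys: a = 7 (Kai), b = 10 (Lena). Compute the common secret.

177

Lena sends B = α^b mod p = 5^10 mod 241.
5^1 ≡ 5 (mod 241)
5^2 = (5^1)^2 ≡ 5^2 = 25 ≡ 25 (mod 241)
5^4 = (5^2)^2 ≡ 25^2 = 625 ≡ 143 (mod 241)
5^8 = (5^4)^2 ≡ 143^2 = 20449 ≡ 205 (mod 241)
5^10 = 5^8 · 5^2 ≡ 205 · 25 ≡ 64 (mod 241).
So B = 64. Kai then computes K = B^a mod p = 64^7 mod 241.
64^1 ≡ 64 (mod 241)
64^2 = (64^1)^2 ≡ 64^2 = 4096 ≡ 240 (mod 241)
64^4 = (64^2)^2 ≡ 240^2 = 57600 ≡ 1 (mod 241)
64^7 = 64^4 · 64^2 · 64^1 ≡ 1 · 240 · 64 ≡ 177 (mod 241).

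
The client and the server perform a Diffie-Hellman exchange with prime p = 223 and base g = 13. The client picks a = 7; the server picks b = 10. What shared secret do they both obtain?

The client sends A = g^a mod p = 13^7 mod 223.
13^1 ≡ 13 (mod 223)
13^2 = (13^1)^2 ≡ 13^2 = 169 ≡ 169 (mod 223)
13^4 = (13^2)^2 ≡ 169^2 = 28561 ≡ 17 (mod 223)
13^7 = 13^4 · 13^2 · 13^1 ≡ 17 · 169 · 13 ≡ 108 (mod 223).
So A = 108. The server then computes K = A^b mod p = 108^10 mod 223.
108^1 ≡ 108 (mod 223)
108^2 = (108^1)^2 ≡ 108^2 = 11664 ≡ 68 (mod 223)
108^4 = (108^2)^2 ≡ 68^2 = 4624 ≡ 164 (mod 223)
108^8 = (108^4)^2 ≡ 164^2 = 26896 ≡ 136 (mod 223)
108^10 = 108^8 · 108^2 ≡ 136 · 68 ≡ 105 (mod 223).

105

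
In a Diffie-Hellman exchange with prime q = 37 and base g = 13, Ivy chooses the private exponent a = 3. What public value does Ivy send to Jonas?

14

Public value = 13^{3} \pmod{37}.
13^1 ≡ 13 (mod 37)
13^2 = (13^1)^2 ≡ 13^2 = 169 ≡ 21 (mod 37)
13^3 = 13^2 · 13^1 ≡ 21 · 13 ≡ 14 (mod 37).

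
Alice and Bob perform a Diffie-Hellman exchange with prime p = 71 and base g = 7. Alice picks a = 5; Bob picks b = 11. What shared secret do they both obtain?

34

Bob sends B = g^b mod p = 7^11 mod 71.
7^1 ≡ 7 (mod 71)
7^2 = (7^1)^2 ≡ 7^2 = 49 ≡ 49 (mod 71)
7^4 = (7^2)^2 ≡ 49^2 = 2401 ≡ 58 (mod 71)
7^8 = (7^4)^2 ≡ 58^2 = 3364 ≡ 27 (mod 71)
7^11 = 7^8 · 7^2 · 7^1 ≡ 27 · 49 · 7 ≡ 31 (mod 71).
So B = 31. Alice then computes K = B^a mod p = 31^5 mod 71.
31^1 ≡ 31 (mod 71)
31^2 = (31^1)^2 ≡ 31^2 = 961 ≡ 38 (mod 71)
31^4 = (31^2)^2 ≡ 38^2 = 1444 ≡ 24 (mod 71)
31^5 = 31^4 · 31^1 ≡ 24 · 31 ≡ 34 (mod 71).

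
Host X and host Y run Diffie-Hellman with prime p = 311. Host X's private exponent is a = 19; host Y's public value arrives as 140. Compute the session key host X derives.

270

Shared key K = 140^19 mod 311.
140^1 ≡ 140 (mod 311)
140^2 = (140^1)^2 ≡ 140^2 = 19600 ≡ 7 (mod 311)
140^4 = (140^2)^2 ≡ 7^2 = 49 ≡ 49 (mod 311)
140^8 = (140^4)^2 ≡ 49^2 = 2401 ≡ 224 (mod 311)
140^16 = (140^8)^2 ≡ 224^2 = 50176 ≡ 105 (mod 311)
140^19 = 140^16 · 140^2 · 140^1 ≡ 105 · 7 · 140 ≡ 270 (mod 311).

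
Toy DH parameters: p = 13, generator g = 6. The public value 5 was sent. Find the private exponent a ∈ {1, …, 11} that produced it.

9

Try successive powers of 6 modulo 13:
6^1 ≡ 6
6^2 ≡ 10
6^3 ≡ 8
6^4 ≡ 9
6^5 ≡ 2
6^6 ≡ 12
6^7 ≡ 7
6^8 ≡ 3
6^9 ≡ 5
Found: a = 9.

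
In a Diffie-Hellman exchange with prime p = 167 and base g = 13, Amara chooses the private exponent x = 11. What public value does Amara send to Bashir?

Public value = 13^11 (mod 167).
13^1 ≡ 13 (mod 167)
13^2 = (13^1)^2 ≡ 13^2 = 169 ≡ 2 (mod 167)
13^4 = (13^2)^2 ≡ 2^2 = 4 ≡ 4 (mod 167)
13^8 = (13^4)^2 ≡ 4^2 = 16 ≡ 16 (mod 167)
13^11 = 13^8 · 13^2 · 13^1 ≡ 16 · 2 · 13 ≡ 82 (mod 167).

82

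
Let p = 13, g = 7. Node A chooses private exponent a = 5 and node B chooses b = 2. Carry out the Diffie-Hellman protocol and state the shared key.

4

Node B sends B = g^b mod p = 7^2 mod 13.
7^1 ≡ 7 (mod 13)
7^2 = (7^1)^2 ≡ 7^2 = 49 ≡ 10 (mod 13)
So B = 10. Node A then computes K = B^a mod p = 10^5 mod 13.
10^1 ≡ 10 (mod 13)
10^2 = (10^1)^2 ≡ 10^2 = 100 ≡ 9 (mod 13)
10^4 = (10^2)^2 ≡ 9^2 = 81 ≡ 3 (mod 13)
10^5 = 10^4 · 10^1 ≡ 3 · 10 ≡ 4 (mod 13).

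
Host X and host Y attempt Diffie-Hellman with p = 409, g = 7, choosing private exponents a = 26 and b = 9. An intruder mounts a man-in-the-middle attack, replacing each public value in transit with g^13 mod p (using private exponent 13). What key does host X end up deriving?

49

Host X receives an intruder's public value M = 7^13 mod 409 instead of the honest one.
7^1 ≡ 7 (mod 409)
7^2 = (7^1)^2 ≡ 7^2 = 49 ≡ 49 (mod 409)
7^4 = (7^2)^2 ≡ 49^2 = 2401 ≡ 356 (mod 409)
7^8 = (7^4)^2 ≡ 356^2 = 126736 ≡ 355 (mod 409)
7^13 = 7^8 · 7^4 · 7^1 ≡ 355 · 356 · 7 ≡ 402 (mod 409).
So M = 402. Host X computes K = M^26 mod 409.
402^1 ≡ 402 (mod 409)
402^2 = (402^1)^2 ≡ 402^2 = 161604 ≡ 49 (mod 409)
402^4 = (402^2)^2 ≡ 49^2 = 2401 ≡ 356 (mod 409)
402^8 = (402^4)^2 ≡ 356^2 = 126736 ≡ 355 (mod 409)
402^16 = (402^8)^2 ≡ 355^2 = 126025 ≡ 53 (mod 409)
402^26 = 402^16 · 402^8 · 402^2 ≡ 53 · 355 · 49 ≡ 49 (mod 409).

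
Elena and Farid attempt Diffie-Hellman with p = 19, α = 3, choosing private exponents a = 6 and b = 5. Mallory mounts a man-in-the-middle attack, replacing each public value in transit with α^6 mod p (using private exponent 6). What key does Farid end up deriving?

Farid receives Mallory's public value M = 3^6 mod 19 instead of the honest one.
3^1 ≡ 3 (mod 19)
3^2 = (3^1)^2 ≡ 3^2 = 9 ≡ 9 (mod 19)
3^4 = (3^2)^2 ≡ 9^2 = 81 ≡ 5 (mod 19)
3^6 = 3^4 · 3^2 ≡ 5 · 9 ≡ 7 (mod 19).
So M = 7. Farid computes K = M^5 mod 19.
7^1 ≡ 7 (mod 19)
7^2 = (7^1)^2 ≡ 7^2 = 49 ≡ 11 (mod 19)
7^4 = (7^2)^2 ≡ 11^2 = 121 ≡ 7 (mod 19)
7^5 = 7^4 · 7^1 ≡ 7 · 7 ≡ 11 (mod 19).

11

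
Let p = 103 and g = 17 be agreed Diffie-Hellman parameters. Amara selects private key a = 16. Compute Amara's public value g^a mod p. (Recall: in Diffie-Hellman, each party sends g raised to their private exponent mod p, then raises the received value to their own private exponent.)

33

Public value = 17^16 mod 103.
17^1 ≡ 17 (mod 103)
17^2 = (17^1)^2 ≡ 17^2 = 289 ≡ 83 (mod 103)
17^4 = (17^2)^2 ≡ 83^2 = 6889 ≡ 91 (mod 103)
17^8 = (17^4)^2 ≡ 91^2 = 8281 ≡ 41 (mod 103)
17^16 = (17^8)^2 ≡ 41^2 = 1681 ≡ 33 (mod 103)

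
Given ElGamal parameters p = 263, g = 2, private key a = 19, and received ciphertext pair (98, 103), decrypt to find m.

Shared mask s = c₁^a mod p = 98^19 mod 263.
98^1 ≡ 98 (mod 263)
98^2 = (98^1)^2 ≡ 98^2 = 9604 ≡ 136 (mod 263)
98^4 = (98^2)^2 ≡ 136^2 = 18496 ≡ 86 (mod 263)
98^8 = (98^4)^2 ≡ 86^2 = 7396 ≡ 32 (mod 263)
98^16 = (98^8)^2 ≡ 32^2 = 1024 ≡ 235 (mod 263)
98^19 = 98^16 · 98^2 · 98^1 ≡ 235 · 136 · 98 ≡ 13 (mod 263).
So s = 13; s⁻¹ ≡ 81 (mod 263).
m = c₂ · s⁻¹ mod 263 = 103 · 81 mod 263 = 190.

190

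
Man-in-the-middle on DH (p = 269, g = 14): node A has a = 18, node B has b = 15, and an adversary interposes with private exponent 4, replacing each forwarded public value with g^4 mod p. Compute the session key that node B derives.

21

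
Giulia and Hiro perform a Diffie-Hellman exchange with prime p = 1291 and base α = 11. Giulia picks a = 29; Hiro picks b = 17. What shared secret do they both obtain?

Giulia sends A = α^a mod p = 11^29 mod 1291.
11^1 ≡ 11 (mod 1291)
11^2 = (11^1)^2 ≡ 11^2 = 121 ≡ 121 (mod 1291)
11^4 = (11^2)^2 ≡ 121^2 = 14641 ≡ 440 (mod 1291)
11^8 = (11^4)^2 ≡ 440^2 = 193600 ≡ 1241 (mod 1291)
11^16 = (11^8)^2 ≡ 1241^2 = 1540081 ≡ 1209 (mod 1291)
11^29 = 11^16 · 11^8 · 11^4 · 11^1 ≡ 1209 · 1241 · 440 · 11 ≡ 39 (mod 1291).
So A = 39. Hiro then computes K = A^b mod p = 39^17 mod 1291.
39^1 ≡ 39 (mod 1291)
39^2 = (39^1)^2 ≡ 39^2 = 1521 ≡ 230 (mod 1291)
39^4 = (39^2)^2 ≡ 230^2 = 52900 ≡ 1260 (mod 1291)
39^8 = (39^4)^2 ≡ 1260^2 = 1587600 ≡ 961 (mod 1291)
39^16 = (39^8)^2 ≡ 961^2 = 923521 ≡ 456 (mod 1291)
39^17 = 39^16 · 39^1 ≡ 456 · 39 ≡ 1001 (mod 1291).

1001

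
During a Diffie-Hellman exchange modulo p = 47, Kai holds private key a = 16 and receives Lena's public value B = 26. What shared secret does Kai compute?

14

Shared key K = 26^16 mod 47.
26^1 ≡ 26 (mod 47)
26^2 = (26^1)^2 ≡ 26^2 = 676 ≡ 18 (mod 47)
26^4 = (26^2)^2 ≡ 18^2 = 324 ≡ 42 (mod 47)
26^8 = (26^4)^2 ≡ 42^2 = 1764 ≡ 25 (mod 47)
26^16 = (26^8)^2 ≡ 25^2 = 625 ≡ 14 (mod 47)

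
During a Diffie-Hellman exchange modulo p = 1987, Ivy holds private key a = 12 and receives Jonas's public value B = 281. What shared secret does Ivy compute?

539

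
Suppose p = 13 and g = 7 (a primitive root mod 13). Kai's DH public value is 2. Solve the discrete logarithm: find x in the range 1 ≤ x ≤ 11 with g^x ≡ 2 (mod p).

11

Try successive powers of 7 modulo 13:
7^1 ≡ 7
7^2 ≡ 10
7^3 ≡ 5
7^4 ≡ 9
7^5 ≡ 11
7^6 ≡ 12
7^7 ≡ 6
7^8 ≡ 3
7^9 ≡ 8
7^10 ≡ 4
7^11 ≡ 2
Found: x = 11.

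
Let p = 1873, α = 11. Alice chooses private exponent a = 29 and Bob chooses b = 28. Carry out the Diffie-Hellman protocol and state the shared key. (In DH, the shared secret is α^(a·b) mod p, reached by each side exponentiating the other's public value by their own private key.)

Bob sends B = α^b mod p = 11^28 mod 1873.
11^1 ≡ 11 (mod 1873)
11^2 = (11^1)^2 ≡ 11^2 = 121 ≡ 121 (mod 1873)
11^4 = (11^2)^2 ≡ 121^2 = 14641 ≡ 1530 (mod 1873)
11^8 = (11^4)^2 ≡ 1530^2 = 2340900 ≡ 1523 (mod 1873)
11^16 = (11^8)^2 ≡ 1523^2 = 2319529 ≡ 755 (mod 1873)
11^28 = 11^16 · 11^8 · 11^4 ≡ 755 · 1523 · 1530 ≡ 1407 (mod 1873).
So B = 1407. Alice then computes K = B^a mod p = 1407^29 mod 1873.
1407^1 ≡ 1407 (mod 1873)
1407^2 = (1407^1)^2 ≡ 1407^2 = 1979649 ≡ 1761 (mod 1873)
1407^4 = (1407^2)^2 ≡ 1761^2 = 3101121 ≡ 1306 (mod 1873)
1407^8 = (1407^4)^2 ≡ 1306^2 = 1705636 ≡ 1206 (mod 1873)
1407^16 = (1407^8)^2 ≡ 1206^2 = 1454436 ≡ 988 (mod 1873)
1407^29 = 1407^16 · 1407^8 · 1407^4 · 1407^1 ≡ 988 · 1206 · 1306 · 1407 ≡ 1240 (mod 1873).

1240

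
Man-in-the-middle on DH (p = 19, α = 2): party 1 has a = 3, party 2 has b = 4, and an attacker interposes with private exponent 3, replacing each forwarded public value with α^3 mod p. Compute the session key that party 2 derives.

Party 2 receives an attacker's public value M = 2^3 mod 19 instead of the honest one.
2^1 ≡ 2 (mod 19)
2^2 = (2^1)^2 ≡ 2^2 = 4 ≡ 4 (mod 19)
2^3 = 2^2 · 2^1 ≡ 4 · 2 ≡ 8 (mod 19).
So M = 8. Party 2 computes K = M^4 mod 19.
8^1 ≡ 8 (mod 19)
8^2 = (8^1)^2 ≡ 8^2 = 64 ≡ 7 (mod 19)
8^4 = (8^2)^2 ≡ 7^2 = 49 ≡ 11 (mod 19)

11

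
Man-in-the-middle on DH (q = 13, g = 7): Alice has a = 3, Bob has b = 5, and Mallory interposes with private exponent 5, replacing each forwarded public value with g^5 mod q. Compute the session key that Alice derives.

5

Alice receives Mallory's public value M = 7^5 mod 13 instead of the honest one.
7^1 ≡ 7 (mod 13)
7^2 = (7^1)^2 ≡ 7^2 = 49 ≡ 10 (mod 13)
7^4 = (7^2)^2 ≡ 10^2 = 100 ≡ 9 (mod 13)
7^5 = 7^4 · 7^1 ≡ 9 · 7 ≡ 11 (mod 13).
So M = 11. Alice computes K = M^3 mod 13.
11^1 ≡ 11 (mod 13)
11^2 = (11^1)^2 ≡ 11^2 = 121 ≡ 4 (mod 13)
11^3 = 11^2 · 11^1 ≡ 4 · 11 ≡ 5 (mod 13).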